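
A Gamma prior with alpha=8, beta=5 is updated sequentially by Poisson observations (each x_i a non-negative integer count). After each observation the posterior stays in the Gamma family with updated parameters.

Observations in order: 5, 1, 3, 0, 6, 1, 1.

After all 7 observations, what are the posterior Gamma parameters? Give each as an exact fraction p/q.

obs 1: x=5 → posterior Gamma(13, 6)
obs 2: x=1 → posterior Gamma(14, 7)
obs 3: x=3 → posterior Gamma(17, 8)
obs 4: x=0 → posterior Gamma(17, 9)
obs 5: x=6 → posterior Gamma(23, 10)
obs 6: x=1 → posterior Gamma(24, 11)
obs 7: x=1 → posterior Gamma(25, 12)

alpha=25, beta=12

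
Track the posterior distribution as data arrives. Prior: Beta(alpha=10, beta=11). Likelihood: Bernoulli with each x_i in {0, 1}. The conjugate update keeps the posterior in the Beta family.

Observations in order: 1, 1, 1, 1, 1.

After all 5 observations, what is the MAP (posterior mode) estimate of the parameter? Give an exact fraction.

7/12

obs 1: x=1 → posterior Beta(11, 11)
obs 2: x=1 → posterior Beta(12, 11)
obs 3: x=1 → posterior Beta(13, 11)
obs 4: x=1 → posterior Beta(14, 11)
obs 5: x=1 → posterior Beta(15, 11)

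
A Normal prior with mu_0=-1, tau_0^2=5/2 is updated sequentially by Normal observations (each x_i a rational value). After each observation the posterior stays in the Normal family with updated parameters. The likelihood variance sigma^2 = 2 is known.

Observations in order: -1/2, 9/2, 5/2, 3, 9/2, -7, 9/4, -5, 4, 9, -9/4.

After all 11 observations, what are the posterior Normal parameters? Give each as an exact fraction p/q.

obs 1: x=-1/2 → posterior Normal(-13/18, 10/9)
obs 2: x=9/2 → posterior Normal(8/7, 5/7)
obs 3: x=5/2 → posterior Normal(3/2, 10/19)
obs 4: x=3 → posterior Normal(29/16, 5/12)
obs 5: x=9/2 → posterior Normal(66/29, 10/29)
obs 6: x=-7 → posterior Normal(31/34, 5/17)
obs 7: x=9/4 → posterior Normal(13/12, 10/39)
obs 8: x=-5 → posterior Normal(69/176, 5/22)
obs 9: x=4 → posterior Normal(149/196, 10/49)
obs 10: x=9 → posterior Normal(329/216, 5/27)
obs 11: x=-9/4 → posterior Normal(71/59, 10/59)

mu_0=71/59, tau_0^2=10/59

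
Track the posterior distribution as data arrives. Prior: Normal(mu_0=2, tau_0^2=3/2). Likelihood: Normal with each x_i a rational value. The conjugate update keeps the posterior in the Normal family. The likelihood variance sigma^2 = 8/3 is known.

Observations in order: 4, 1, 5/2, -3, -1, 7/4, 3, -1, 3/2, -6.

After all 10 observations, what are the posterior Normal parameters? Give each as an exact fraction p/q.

obs 1: x=4 → posterior Normal(68/25, 24/25)
obs 2: x=1 → posterior Normal(77/34, 12/17)
obs 3: x=5/2 → posterior Normal(199/86, 24/43)
obs 4: x=-3 → posterior Normal(145/104, 6/13)
obs 5: x=-1 → posterior Normal(127/122, 24/61)
obs 6: x=7/4 → posterior Normal(317/280, 12/35)
obs 7: x=3 → posterior Normal(425/316, 24/79)
obs 8: x=-1 → posterior Normal(389/352, 3/11)
obs 9: x=3/2 → posterior Normal(443/388, 24/97)
obs 10: x=-6 → posterior Normal(227/424, 12/53)

mu_0=227/424, tau_0^2=12/53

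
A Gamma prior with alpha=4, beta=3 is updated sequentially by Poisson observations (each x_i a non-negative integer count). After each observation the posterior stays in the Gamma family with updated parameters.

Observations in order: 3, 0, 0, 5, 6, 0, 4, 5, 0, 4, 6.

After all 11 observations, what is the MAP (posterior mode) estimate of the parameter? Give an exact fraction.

18/7

obs 1: x=3 → posterior Gamma(7, 4)
obs 2: x=0 → posterior Gamma(7, 5)
obs 3: x=0 → posterior Gamma(7, 6)
obs 4: x=5 → posterior Gamma(12, 7)
obs 5: x=6 → posterior Gamma(18, 8)
obs 6: x=0 → posterior Gamma(18, 9)
obs 7: x=4 → posterior Gamma(22, 10)
obs 8: x=5 → posterior Gamma(27, 11)
obs 9: x=0 → posterior Gamma(27, 12)
obs 10: x=4 → posterior Gamma(31, 13)
obs 11: x=6 → posterior Gamma(37, 14)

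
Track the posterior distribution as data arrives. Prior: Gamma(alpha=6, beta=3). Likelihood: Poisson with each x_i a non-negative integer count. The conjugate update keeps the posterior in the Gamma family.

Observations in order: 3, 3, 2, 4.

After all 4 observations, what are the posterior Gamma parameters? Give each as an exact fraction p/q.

alpha=18, beta=7

obs 1: x=3 → posterior Gamma(9, 4)
obs 2: x=3 → posterior Gamma(12, 5)
obs 3: x=2 → posterior Gamma(14, 6)
obs 4: x=4 → posterior Gamma(18, 7)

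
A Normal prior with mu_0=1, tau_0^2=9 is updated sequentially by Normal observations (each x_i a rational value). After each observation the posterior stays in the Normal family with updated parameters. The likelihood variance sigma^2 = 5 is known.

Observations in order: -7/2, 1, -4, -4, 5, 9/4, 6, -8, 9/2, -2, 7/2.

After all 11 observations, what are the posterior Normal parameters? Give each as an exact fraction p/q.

mu_0=47/416, tau_0^2=45/104

obs 1: x=-7/2 → posterior Normal(-53/28, 45/14)
obs 2: x=1 → posterior Normal(-35/46, 45/23)
obs 3: x=-4 → posterior Normal(-107/64, 45/32)
obs 4: x=-4 → posterior Normal(-179/82, 45/41)
obs 5: x=5 → posterior Normal(-89/100, 9/10)
obs 6: x=9/4 → posterior Normal(-97/236, 45/59)
obs 7: x=6 → posterior Normal(7/16, 45/68)
obs 8: x=-8 → posterior Normal(-169/308, 45/77)
obs 9: x=9/2 → posterior Normal(-7/344, 45/86)
obs 10: x=-2 → posterior Normal(-79/380, 9/19)
obs 11: x=7/2 → posterior Normal(47/416, 45/104)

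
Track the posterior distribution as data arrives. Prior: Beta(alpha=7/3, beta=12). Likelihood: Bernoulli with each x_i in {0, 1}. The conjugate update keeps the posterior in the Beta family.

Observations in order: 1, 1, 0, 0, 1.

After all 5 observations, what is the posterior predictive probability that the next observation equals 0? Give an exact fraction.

21/29

obs 1: x=1 → posterior Beta(10/3, 12)
obs 2: x=1 → posterior Beta(13/3, 12)
obs 3: x=0 → posterior Beta(13/3, 13)
obs 4: x=0 → posterior Beta(13/3, 14)
obs 5: x=1 → posterior Beta(16/3, 14)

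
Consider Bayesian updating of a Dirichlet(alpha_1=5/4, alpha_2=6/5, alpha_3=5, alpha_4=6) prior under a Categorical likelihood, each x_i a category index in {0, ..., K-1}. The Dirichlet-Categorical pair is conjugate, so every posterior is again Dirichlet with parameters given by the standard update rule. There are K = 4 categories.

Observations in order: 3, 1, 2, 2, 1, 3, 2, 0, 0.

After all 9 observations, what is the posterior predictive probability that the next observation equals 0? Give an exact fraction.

65/449

obs 1: x=3 → posterior Dirichlet(5/4, 6/5, 5, 7)
obs 2: x=1 → posterior Dirichlet(5/4, 11/5, 5, 7)
obs 3: x=2 → posterior Dirichlet(5/4, 11/5, 6, 7)
obs 4: x=2 → posterior Dirichlet(5/4, 11/5, 7, 7)
obs 5: x=1 → posterior Dirichlet(5/4, 16/5, 7, 7)
obs 6: x=3 → posterior Dirichlet(5/4, 16/5, 7, 8)
obs 7: x=2 → posterior Dirichlet(5/4, 16/5, 8, 8)
obs 8: x=0 → posterior Dirichlet(9/4, 16/5, 8, 8)
obs 9: x=0 → posterior Dirichlet(13/4, 16/5, 8, 8)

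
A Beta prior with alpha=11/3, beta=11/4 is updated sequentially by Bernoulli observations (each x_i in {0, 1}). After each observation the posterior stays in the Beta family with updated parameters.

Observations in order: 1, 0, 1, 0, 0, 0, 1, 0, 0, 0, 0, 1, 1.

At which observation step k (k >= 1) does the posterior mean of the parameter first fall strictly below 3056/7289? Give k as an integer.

k = 10

obs 1: x=1 → posterior Beta(14/3, 11/4)
obs 2: x=0 → posterior Beta(14/3, 15/4)
obs 3: x=1 → posterior Beta(17/3, 15/4)
obs 4: x=0 → posterior Beta(17/3, 19/4)
obs 5: x=0 → posterior Beta(17/3, 23/4)
obs 6: x=0 → posterior Beta(17/3, 27/4)
obs 7: x=1 → posterior Beta(20/3, 27/4)
obs 8: x=0 → posterior Beta(20/3, 31/4)
obs 9: x=0 → posterior Beta(20/3, 35/4)
obs 10: x=0 → posterior Beta(20/3, 39/4)
obs 11: x=0 → posterior Beta(20/3, 43/4)
obs 12: x=1 → posterior Beta(23/3, 43/4)
obs 13: x=1 → posterior Beta(26/3, 43/4)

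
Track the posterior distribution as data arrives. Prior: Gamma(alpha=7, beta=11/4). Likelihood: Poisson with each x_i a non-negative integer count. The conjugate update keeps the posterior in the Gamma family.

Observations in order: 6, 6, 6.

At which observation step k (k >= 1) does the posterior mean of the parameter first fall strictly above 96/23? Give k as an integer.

obs 1: x=6 → posterior Gamma(13, 15/4)
obs 2: x=6 → posterior Gamma(19, 19/4)
obs 3: x=6 → posterior Gamma(25, 23/4)

k = 3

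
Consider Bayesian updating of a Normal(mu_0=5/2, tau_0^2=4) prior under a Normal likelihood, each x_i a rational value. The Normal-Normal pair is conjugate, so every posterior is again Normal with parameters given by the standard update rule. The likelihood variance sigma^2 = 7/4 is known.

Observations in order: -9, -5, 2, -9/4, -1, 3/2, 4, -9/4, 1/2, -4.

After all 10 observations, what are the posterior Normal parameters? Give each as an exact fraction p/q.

obs 1: x=-9 → posterior Normal(-11/2, 28/23)
obs 2: x=-5 → posterior Normal(-413/78, 28/39)
obs 3: x=2 → posterior Normal(-349/110, 28/55)
obs 4: x=-9/4 → posterior Normal(-421/142, 28/71)
obs 5: x=-1 → posterior Normal(-151/58, 28/87)
obs 6: x=3/2 → posterior Normal(-405/206, 28/103)
obs 7: x=4 → posterior Normal(-277/238, 4/17)
obs 8: x=-9/4 → posterior Normal(-349/270, 28/135)
obs 9: x=1/2 → posterior Normal(-333/302, 28/151)
obs 10: x=-4 → posterior Normal(-461/334, 28/167)

mu_0=-461/334, tau_0^2=28/167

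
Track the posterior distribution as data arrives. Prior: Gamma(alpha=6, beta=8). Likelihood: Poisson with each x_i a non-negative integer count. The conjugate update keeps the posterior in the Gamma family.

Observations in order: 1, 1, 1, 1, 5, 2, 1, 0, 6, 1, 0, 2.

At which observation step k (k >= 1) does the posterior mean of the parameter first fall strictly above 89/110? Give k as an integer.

k = 3

obs 1: x=1 → posterior Gamma(7, 9)
obs 2: x=1 → posterior Gamma(8, 10)
obs 3: x=1 → posterior Gamma(9, 11)
obs 4: x=1 → posterior Gamma(10, 12)
obs 5: x=5 → posterior Gamma(15, 13)
obs 6: x=2 → posterior Gamma(17, 14)
obs 7: x=1 → posterior Gamma(18, 15)
obs 8: x=0 → posterior Gamma(18, 16)
obs 9: x=6 → posterior Gamma(24, 17)
obs 10: x=1 → posterior Gamma(25, 18)
obs 11: x=0 → posterior Gamma(25, 19)
obs 12: x=2 → posterior Gamma(27, 20)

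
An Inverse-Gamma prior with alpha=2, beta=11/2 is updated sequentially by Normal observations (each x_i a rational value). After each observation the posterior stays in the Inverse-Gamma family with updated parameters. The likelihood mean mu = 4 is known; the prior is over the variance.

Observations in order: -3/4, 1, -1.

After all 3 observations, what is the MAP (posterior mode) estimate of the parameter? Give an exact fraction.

1081/144

obs 1: x=-3/4 → posterior Inverse-Gamma(5/2, 537/32)
obs 2: x=1 → posterior Inverse-Gamma(3, 681/32)
obs 3: x=-1 → posterior Inverse-Gamma(7/2, 1081/32)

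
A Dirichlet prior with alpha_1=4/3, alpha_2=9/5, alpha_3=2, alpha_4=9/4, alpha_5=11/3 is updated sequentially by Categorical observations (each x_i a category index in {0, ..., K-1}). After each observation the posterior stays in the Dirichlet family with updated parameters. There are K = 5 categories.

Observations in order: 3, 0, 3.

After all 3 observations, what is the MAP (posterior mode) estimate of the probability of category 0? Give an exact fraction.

80/543

obs 1: x=3 → posterior Dirichlet(4/3, 9/5, 2, 13/4, 11/3)
obs 2: x=0 → posterior Dirichlet(7/3, 9/5, 2, 13/4, 11/3)
obs 3: x=3 → posterior Dirichlet(7/3, 9/5, 2, 17/4, 11/3)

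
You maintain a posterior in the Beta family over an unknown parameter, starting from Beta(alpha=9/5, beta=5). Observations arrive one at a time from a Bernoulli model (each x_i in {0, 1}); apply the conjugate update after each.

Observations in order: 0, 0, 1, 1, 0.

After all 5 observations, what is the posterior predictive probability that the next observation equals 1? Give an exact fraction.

obs 1: x=0 → posterior Beta(9/5, 6)
obs 2: x=0 → posterior Beta(9/5, 7)
obs 3: x=1 → posterior Beta(14/5, 7)
obs 4: x=1 → posterior Beta(19/5, 7)
obs 5: x=0 → posterior Beta(19/5, 8)

19/59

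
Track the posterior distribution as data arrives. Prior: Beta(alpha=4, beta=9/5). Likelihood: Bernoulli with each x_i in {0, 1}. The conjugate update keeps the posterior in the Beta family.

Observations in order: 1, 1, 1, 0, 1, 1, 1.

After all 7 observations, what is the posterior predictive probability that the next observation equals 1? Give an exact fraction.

25/32

obs 1: x=1 → posterior Beta(5, 9/5)
obs 2: x=1 → posterior Beta(6, 9/5)
obs 3: x=1 → posterior Beta(7, 9/5)
obs 4: x=0 → posterior Beta(7, 14/5)
obs 5: x=1 → posterior Beta(8, 14/5)
obs 6: x=1 → posterior Beta(9, 14/5)
obs 7: x=1 → posterior Beta(10, 14/5)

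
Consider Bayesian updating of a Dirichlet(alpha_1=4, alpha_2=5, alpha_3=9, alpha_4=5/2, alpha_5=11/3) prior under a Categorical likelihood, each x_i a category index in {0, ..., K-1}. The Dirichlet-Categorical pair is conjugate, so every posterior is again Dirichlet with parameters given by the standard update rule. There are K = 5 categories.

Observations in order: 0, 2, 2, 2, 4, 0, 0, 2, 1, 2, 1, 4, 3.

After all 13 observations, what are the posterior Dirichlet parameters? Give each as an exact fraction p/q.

alpha_1=7, alpha_2=7, alpha_3=14, alpha_4=7/2, alpha_5=17/3

obs 1: x=0 → posterior Dirichlet(5, 5, 9, 5/2, 11/3)
obs 2: x=2 → posterior Dirichlet(5, 5, 10, 5/2, 11/3)
obs 3: x=2 → posterior Dirichlet(5, 5, 11, 5/2, 11/3)
obs 4: x=2 → posterior Dirichlet(5, 5, 12, 5/2, 11/3)
obs 5: x=4 → posterior Dirichlet(5, 5, 12, 5/2, 14/3)
obs 6: x=0 → posterior Dirichlet(6, 5, 12, 5/2, 14/3)
obs 7: x=0 → posterior Dirichlet(7, 5, 12, 5/2, 14/3)
obs 8: x=2 → posterior Dirichlet(7, 5, 13, 5/2, 14/3)
obs 9: x=1 → posterior Dirichlet(7, 6, 13, 5/2, 14/3)
obs 10: x=2 → posterior Dirichlet(7, 6, 14, 5/2, 14/3)
obs 11: x=1 → posterior Dirichlet(7, 7, 14, 5/2, 14/3)
obs 12: x=4 → posterior Dirichlet(7, 7, 14, 5/2, 17/3)
obs 13: x=3 → posterior Dirichlet(7, 7, 14, 7/2, 17/3)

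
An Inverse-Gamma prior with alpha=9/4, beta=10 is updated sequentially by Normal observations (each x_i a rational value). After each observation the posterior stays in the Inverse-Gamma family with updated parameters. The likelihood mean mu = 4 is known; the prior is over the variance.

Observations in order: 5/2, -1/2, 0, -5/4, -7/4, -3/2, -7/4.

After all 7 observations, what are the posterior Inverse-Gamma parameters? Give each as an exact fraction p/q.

alpha=23/4, beta=2919/32

obs 1: x=5/2 → posterior Inverse-Gamma(11/4, 89/8)
obs 2: x=-1/2 → posterior Inverse-Gamma(13/4, 85/4)
obs 3: x=0 → posterior Inverse-Gamma(15/4, 117/4)
obs 4: x=-5/4 → posterior Inverse-Gamma(17/4, 1377/32)
obs 5: x=-7/4 → posterior Inverse-Gamma(19/4, 953/16)
obs 6: x=-3/2 → posterior Inverse-Gamma(21/4, 1195/16)
obs 7: x=-7/4 → posterior Inverse-Gamma(23/4, 2919/32)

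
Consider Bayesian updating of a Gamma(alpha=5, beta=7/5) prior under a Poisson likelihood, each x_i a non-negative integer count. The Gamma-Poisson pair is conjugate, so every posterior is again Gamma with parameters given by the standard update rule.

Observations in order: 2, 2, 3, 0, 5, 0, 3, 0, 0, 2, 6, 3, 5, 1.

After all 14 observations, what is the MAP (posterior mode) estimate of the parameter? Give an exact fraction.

obs 1: x=2 → posterior Gamma(7, 12/5)
obs 2: x=2 → posterior Gamma(9, 17/5)
obs 3: x=3 → posterior Gamma(12, 22/5)
obs 4: x=0 → posterior Gamma(12, 27/5)
obs 5: x=5 → posterior Gamma(17, 32/5)
obs 6: x=0 → posterior Gamma(17, 37/5)
obs 7: x=3 → posterior Gamma(20, 42/5)
obs 8: x=0 → posterior Gamma(20, 47/5)
obs 9: x=0 → posterior Gamma(20, 52/5)
obs 10: x=2 → posterior Gamma(22, 57/5)
obs 11: x=6 → posterior Gamma(28, 62/5)
obs 12: x=3 → posterior Gamma(31, 67/5)
obs 13: x=5 → posterior Gamma(36, 72/5)
obs 14: x=1 → posterior Gamma(37, 77/5)

180/77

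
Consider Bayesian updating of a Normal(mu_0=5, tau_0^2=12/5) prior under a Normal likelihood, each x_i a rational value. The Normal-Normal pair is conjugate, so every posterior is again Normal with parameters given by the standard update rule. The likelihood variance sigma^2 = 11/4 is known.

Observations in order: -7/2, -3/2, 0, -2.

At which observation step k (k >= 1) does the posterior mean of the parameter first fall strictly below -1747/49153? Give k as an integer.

obs 1: x=-7/2 → posterior Normal(107/103, 132/103)
obs 2: x=-3/2 → posterior Normal(35/151, 132/151)
obs 3: x=0 → posterior Normal(35/199, 132/199)
obs 4: x=-2 → posterior Normal(-61/247, 132/247)

k = 4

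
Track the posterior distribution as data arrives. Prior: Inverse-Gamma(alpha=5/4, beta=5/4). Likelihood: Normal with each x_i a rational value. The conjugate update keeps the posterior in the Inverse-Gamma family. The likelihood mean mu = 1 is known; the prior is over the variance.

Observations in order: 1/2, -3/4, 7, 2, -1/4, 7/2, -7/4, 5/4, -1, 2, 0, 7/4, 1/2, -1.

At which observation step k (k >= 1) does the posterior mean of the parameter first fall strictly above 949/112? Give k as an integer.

obs 1: x=1/2 → posterior Inverse-Gamma(7/4, 11/8)
obs 2: x=-3/4 → posterior Inverse-Gamma(9/4, 93/32)
obs 3: x=7 → posterior Inverse-Gamma(11/4, 669/32)
obs 4: x=2 → posterior Inverse-Gamma(13/4, 685/32)
obs 5: x=-1/4 → posterior Inverse-Gamma(15/4, 355/16)
obs 6: x=7/2 → posterior Inverse-Gamma(17/4, 405/16)
obs 7: x=-7/4 → posterior Inverse-Gamma(19/4, 931/32)
obs 8: x=5/4 → posterior Inverse-Gamma(21/4, 233/8)
obs 9: x=-1 → posterior Inverse-Gamma(23/4, 249/8)
obs 10: x=2 → posterior Inverse-Gamma(25/4, 253/8)
obs 11: x=0 → posterior Inverse-Gamma(27/4, 257/8)
obs 12: x=7/4 → posterior Inverse-Gamma(29/4, 1037/32)
obs 13: x=1/2 → posterior Inverse-Gamma(31/4, 1041/32)
obs 14: x=-1 → posterior Inverse-Gamma(33/4, 1105/32)

k = 3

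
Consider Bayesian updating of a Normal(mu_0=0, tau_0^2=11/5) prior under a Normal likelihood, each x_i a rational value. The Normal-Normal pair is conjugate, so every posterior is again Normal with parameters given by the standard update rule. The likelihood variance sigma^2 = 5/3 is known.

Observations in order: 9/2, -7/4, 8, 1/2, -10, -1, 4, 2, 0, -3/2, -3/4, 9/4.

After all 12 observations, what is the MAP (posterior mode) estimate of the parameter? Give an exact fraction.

obs 1: x=9/2 → posterior Normal(297/116, 55/58)
obs 2: x=-7/4 → posterior Normal(363/364, 55/91)
obs 3: x=8 → posterior Normal(1419/496, 55/124)
obs 4: x=1/2 → posterior Normal(1485/628, 55/157)
obs 5: x=-10 → posterior Normal(33/152, 11/38)
obs 6: x=-1 → posterior Normal(33/892, 55/223)
obs 7: x=4 → posterior Normal(561/1024, 55/256)
obs 8: x=2 → posterior Normal(825/1156, 55/289)
obs 9: x=0 → posterior Normal(825/1288, 55/322)
obs 10: x=-3/2 → posterior Normal(627/1420, 11/71)
obs 11: x=-3/4 → posterior Normal(33/97, 55/388)
obs 12: x=9/4 → posterior Normal(825/1684, 55/421)

825/1684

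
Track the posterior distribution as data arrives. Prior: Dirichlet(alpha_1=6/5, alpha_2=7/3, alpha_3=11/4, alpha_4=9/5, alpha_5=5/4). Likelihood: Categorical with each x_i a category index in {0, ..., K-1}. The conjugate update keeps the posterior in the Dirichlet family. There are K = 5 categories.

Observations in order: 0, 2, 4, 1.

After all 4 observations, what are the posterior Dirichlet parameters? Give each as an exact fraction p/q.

alpha_1=11/5, alpha_2=10/3, alpha_3=15/4, alpha_4=9/5, alpha_5=9/4

obs 1: x=0 → posterior Dirichlet(11/5, 7/3, 11/4, 9/5, 5/4)
obs 2: x=2 → posterior Dirichlet(11/5, 7/3, 15/4, 9/5, 5/4)
obs 3: x=4 → posterior Dirichlet(11/5, 7/3, 15/4, 9/5, 9/4)
obs 4: x=1 → posterior Dirichlet(11/5, 10/3, 15/4, 9/5, 9/4)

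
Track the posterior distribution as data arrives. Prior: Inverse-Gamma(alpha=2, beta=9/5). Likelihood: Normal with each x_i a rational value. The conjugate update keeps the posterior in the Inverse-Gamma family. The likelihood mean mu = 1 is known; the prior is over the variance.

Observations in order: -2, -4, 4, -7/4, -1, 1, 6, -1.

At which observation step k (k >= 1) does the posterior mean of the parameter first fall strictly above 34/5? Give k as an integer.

k = 2

obs 1: x=-2 → posterior Inverse-Gamma(5/2, 63/10)
obs 2: x=-4 → posterior Inverse-Gamma(3, 94/5)
obs 3: x=4 → posterior Inverse-Gamma(7/2, 233/10)
obs 4: x=-7/4 → posterior Inverse-Gamma(4, 4333/160)
obs 5: x=-1 → posterior Inverse-Gamma(9/2, 4653/160)
obs 6: x=1 → posterior Inverse-Gamma(5, 4653/160)
obs 7: x=6 → posterior Inverse-Gamma(11/2, 6653/160)
obs 8: x=-1 → posterior Inverse-Gamma(6, 6973/160)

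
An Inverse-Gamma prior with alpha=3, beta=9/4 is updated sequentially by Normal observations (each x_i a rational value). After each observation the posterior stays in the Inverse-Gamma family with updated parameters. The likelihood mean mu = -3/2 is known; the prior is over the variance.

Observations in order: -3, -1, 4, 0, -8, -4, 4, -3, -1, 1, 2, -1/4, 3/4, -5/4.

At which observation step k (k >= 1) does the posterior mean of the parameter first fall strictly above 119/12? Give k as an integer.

obs 1: x=-3 → posterior Inverse-Gamma(7/2, 27/8)
obs 2: x=-1 → posterior Inverse-Gamma(4, 7/2)
obs 3: x=4 → posterior Inverse-Gamma(9/2, 149/8)
obs 4: x=0 → posterior Inverse-Gamma(5, 79/4)
obs 5: x=-8 → posterior Inverse-Gamma(11/2, 327/8)
obs 6: x=-4 → posterior Inverse-Gamma(6, 44)
obs 7: x=4 → posterior Inverse-Gamma(13/2, 473/8)
obs 8: x=-3 → posterior Inverse-Gamma(7, 241/4)
obs 9: x=-1 → posterior Inverse-Gamma(15/2, 483/8)
obs 10: x=1 → posterior Inverse-Gamma(8, 127/2)
obs 11: x=2 → posterior Inverse-Gamma(17/2, 557/8)
obs 12: x=-1/4 → posterior Inverse-Gamma(9, 2253/32)
obs 13: x=3/4 → posterior Inverse-Gamma(19/2, 1167/16)
obs 14: x=-5/4 → posterior Inverse-Gamma(10, 2335/32)

k = 7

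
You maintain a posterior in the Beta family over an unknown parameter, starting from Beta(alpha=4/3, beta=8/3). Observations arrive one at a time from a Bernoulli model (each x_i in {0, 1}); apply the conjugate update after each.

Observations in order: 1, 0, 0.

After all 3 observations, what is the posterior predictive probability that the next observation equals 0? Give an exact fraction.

obs 1: x=1 → posterior Beta(7/3, 8/3)
obs 2: x=0 → posterior Beta(7/3, 11/3)
obs 3: x=0 → posterior Beta(7/3, 14/3)

2/3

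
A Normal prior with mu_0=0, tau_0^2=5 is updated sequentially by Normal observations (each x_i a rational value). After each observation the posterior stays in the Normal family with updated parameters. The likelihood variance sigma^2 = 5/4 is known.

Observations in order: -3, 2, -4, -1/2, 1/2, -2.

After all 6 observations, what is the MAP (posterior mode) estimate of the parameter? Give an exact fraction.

obs 1: x=-3 → posterior Normal(-12/5, 1)
obs 2: x=2 → posterior Normal(-4/9, 5/9)
obs 3: x=-4 → posterior Normal(-20/13, 5/13)
obs 4: x=-1/2 → posterior Normal(-22/17, 5/17)
obs 5: x=1/2 → posterior Normal(-20/21, 5/21)
obs 6: x=-2 → posterior Normal(-28/25, 1/5)

-28/25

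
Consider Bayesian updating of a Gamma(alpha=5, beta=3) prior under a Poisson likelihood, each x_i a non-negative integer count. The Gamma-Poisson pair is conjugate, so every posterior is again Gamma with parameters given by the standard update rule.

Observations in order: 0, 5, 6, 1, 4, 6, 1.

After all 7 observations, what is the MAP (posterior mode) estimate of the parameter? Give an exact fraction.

obs 1: x=0 → posterior Gamma(5, 4)
obs 2: x=5 → posterior Gamma(10, 5)
obs 3: x=6 → posterior Gamma(16, 6)
obs 4: x=1 → posterior Gamma(17, 7)
obs 5: x=4 → posterior Gamma(21, 8)
obs 6: x=6 → posterior Gamma(27, 9)
obs 7: x=1 → posterior Gamma(28, 10)

27/10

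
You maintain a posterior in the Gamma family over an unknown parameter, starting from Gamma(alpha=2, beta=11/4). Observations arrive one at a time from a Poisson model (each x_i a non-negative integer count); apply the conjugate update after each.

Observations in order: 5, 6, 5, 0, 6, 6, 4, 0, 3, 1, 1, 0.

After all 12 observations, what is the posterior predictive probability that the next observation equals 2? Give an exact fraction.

4811957519344547946728817358620793629916144029899512332056204530170754240/19762472239198025687252262111394393599359015861570641100068833198283353621

obs 1: x=5 → posterior Gamma(7, 15/4)
obs 2: x=6 → posterior Gamma(13, 19/4)
obs 3: x=5 → posterior Gamma(18, 23/4)
obs 4: x=0 → posterior Gamma(18, 27/4)
obs 5: x=6 → posterior Gamma(24, 31/4)
obs 6: x=6 → posterior Gamma(30, 35/4)
obs 7: x=4 → posterior Gamma(34, 39/4)
obs 8: x=0 → posterior Gamma(34, 43/4)
obs 9: x=3 → posterior Gamma(37, 47/4)
obs 10: x=1 → posterior Gamma(38, 51/4)
obs 11: x=1 → posterior Gamma(39, 55/4)
obs 12: x=0 → posterior Gamma(39, 59/4)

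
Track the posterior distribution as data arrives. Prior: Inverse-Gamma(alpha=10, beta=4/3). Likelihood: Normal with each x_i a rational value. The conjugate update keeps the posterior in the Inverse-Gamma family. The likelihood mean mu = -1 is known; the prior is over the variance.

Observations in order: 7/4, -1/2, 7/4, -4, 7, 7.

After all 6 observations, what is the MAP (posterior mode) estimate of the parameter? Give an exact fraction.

obs 1: x=7/4 → posterior Inverse-Gamma(21/2, 491/96)
obs 2: x=-1/2 → posterior Inverse-Gamma(11, 503/96)
obs 3: x=7/4 → posterior Inverse-Gamma(23/2, 433/48)
obs 4: x=-4 → posterior Inverse-Gamma(12, 649/48)
obs 5: x=7 → posterior Inverse-Gamma(25/2, 2185/48)
obs 6: x=7 → posterior Inverse-Gamma(13, 3721/48)

3721/672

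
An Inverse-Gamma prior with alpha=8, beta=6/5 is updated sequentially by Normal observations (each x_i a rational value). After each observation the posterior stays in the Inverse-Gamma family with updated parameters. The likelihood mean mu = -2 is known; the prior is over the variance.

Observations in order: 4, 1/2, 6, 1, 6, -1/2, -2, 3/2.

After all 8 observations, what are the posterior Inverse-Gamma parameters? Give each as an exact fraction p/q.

alpha=12, beta=3923/40

obs 1: x=4 → posterior Inverse-Gamma(17/2, 96/5)
obs 2: x=1/2 → posterior Inverse-Gamma(9, 893/40)
obs 3: x=6 → posterior Inverse-Gamma(19/2, 2173/40)
obs 4: x=1 → posterior Inverse-Gamma(10, 2353/40)
obs 5: x=6 → posterior Inverse-Gamma(21/2, 3633/40)
obs 6: x=-1/2 → posterior Inverse-Gamma(11, 1839/20)
obs 7: x=-2 → posterior Inverse-Gamma(23/2, 1839/20)
obs 8: x=3/2 → posterior Inverse-Gamma(12, 3923/40)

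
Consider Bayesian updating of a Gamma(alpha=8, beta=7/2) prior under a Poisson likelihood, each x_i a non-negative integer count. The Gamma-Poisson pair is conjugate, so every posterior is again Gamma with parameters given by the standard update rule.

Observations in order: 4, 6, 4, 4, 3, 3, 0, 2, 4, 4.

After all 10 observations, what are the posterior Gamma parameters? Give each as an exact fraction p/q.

alpha=42, beta=27/2

obs 1: x=4 → posterior Gamma(12, 9/2)
obs 2: x=6 → posterior Gamma(18, 11/2)
obs 3: x=4 → posterior Gamma(22, 13/2)
obs 4: x=4 → posterior Gamma(26, 15/2)
obs 5: x=3 → posterior Gamma(29, 17/2)
obs 6: x=3 → posterior Gamma(32, 19/2)
obs 7: x=0 → posterior Gamma(32, 21/2)
obs 8: x=2 → posterior Gamma(34, 23/2)
obs 9: x=4 → posterior Gamma(38, 25/2)
obs 10: x=4 → posterior Gamma(42, 27/2)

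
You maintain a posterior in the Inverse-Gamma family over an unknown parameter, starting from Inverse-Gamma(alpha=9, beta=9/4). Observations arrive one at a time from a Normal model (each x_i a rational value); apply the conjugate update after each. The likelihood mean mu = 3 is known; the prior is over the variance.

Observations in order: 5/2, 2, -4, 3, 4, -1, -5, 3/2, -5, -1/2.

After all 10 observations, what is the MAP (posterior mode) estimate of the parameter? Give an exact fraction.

857/120

obs 1: x=5/2 → posterior Inverse-Gamma(19/2, 19/8)
obs 2: x=2 → posterior Inverse-Gamma(10, 23/8)
obs 3: x=-4 → posterior Inverse-Gamma(21/2, 219/8)
obs 4: x=3 → posterior Inverse-Gamma(11, 219/8)
obs 5: x=4 → posterior Inverse-Gamma(23/2, 223/8)
obs 6: x=-1 → posterior Inverse-Gamma(12, 287/8)
obs 7: x=-5 → posterior Inverse-Gamma(25/2, 543/8)
obs 8: x=3/2 → posterior Inverse-Gamma(13, 69)
obs 9: x=-5 → posterior Inverse-Gamma(27/2, 101)
obs 10: x=-1/2 → posterior Inverse-Gamma(14, 857/8)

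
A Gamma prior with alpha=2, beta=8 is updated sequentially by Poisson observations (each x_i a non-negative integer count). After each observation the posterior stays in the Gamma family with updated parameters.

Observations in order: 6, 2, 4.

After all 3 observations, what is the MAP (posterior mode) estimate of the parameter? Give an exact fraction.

obs 1: x=6 → posterior Gamma(8, 9)
obs 2: x=2 → posterior Gamma(10, 10)
obs 3: x=4 → posterior Gamma(14, 11)

13/11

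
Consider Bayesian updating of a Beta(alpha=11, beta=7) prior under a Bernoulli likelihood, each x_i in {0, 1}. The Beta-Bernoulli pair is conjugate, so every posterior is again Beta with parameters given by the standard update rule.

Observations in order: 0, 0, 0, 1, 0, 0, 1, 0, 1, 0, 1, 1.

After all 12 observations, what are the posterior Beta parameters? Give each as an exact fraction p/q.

alpha=16, beta=14

obs 1: x=0 → posterior Beta(11, 8)
obs 2: x=0 → posterior Beta(11, 9)
obs 3: x=0 → posterior Beta(11, 10)
obs 4: x=1 → posterior Beta(12, 10)
obs 5: x=0 → posterior Beta(12, 11)
obs 6: x=0 → posterior Beta(12, 12)
obs 7: x=1 → posterior Beta(13, 12)
obs 8: x=0 → posterior Beta(13, 13)
obs 9: x=1 → posterior Beta(14, 13)
obs 10: x=0 → posterior Beta(14, 14)
obs 11: x=1 → posterior Beta(15, 14)
obs 12: x=1 → posterior Beta(16, 14)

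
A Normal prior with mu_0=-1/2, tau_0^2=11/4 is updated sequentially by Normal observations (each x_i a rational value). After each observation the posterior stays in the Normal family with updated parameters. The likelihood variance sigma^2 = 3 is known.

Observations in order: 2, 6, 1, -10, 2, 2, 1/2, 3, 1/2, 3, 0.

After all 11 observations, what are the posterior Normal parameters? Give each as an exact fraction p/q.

obs 1: x=2 → posterior Normal(16/23, 33/23)
obs 2: x=6 → posterior Normal(41/17, 33/34)
obs 3: x=1 → posterior Normal(31/15, 11/15)
obs 4: x=-10 → posterior Normal(-17/56, 33/56)
obs 5: x=2 → posterior Normal(5/67, 33/67)
obs 6: x=2 → posterior Normal(9/26, 11/26)
obs 7: x=1/2 → posterior Normal(65/178, 33/89)
obs 8: x=3 → posterior Normal(131/200, 33/100)
obs 9: x=1/2 → posterior Normal(71/111, 11/37)
obs 10: x=3 → posterior Normal(52/61, 33/122)
obs 11: x=0 → posterior Normal(104/133, 33/133)

mu_0=104/133, tau_0^2=33/133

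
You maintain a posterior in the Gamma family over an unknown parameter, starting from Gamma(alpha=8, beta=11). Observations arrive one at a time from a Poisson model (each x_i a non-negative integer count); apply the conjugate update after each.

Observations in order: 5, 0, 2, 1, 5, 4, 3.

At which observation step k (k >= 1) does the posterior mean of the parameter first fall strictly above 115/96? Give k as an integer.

obs 1: x=5 → posterior Gamma(13, 12)
obs 2: x=0 → posterior Gamma(13, 13)
obs 3: x=2 → posterior Gamma(15, 14)
obs 4: x=1 → posterior Gamma(16, 15)
obs 5: x=5 → posterior Gamma(21, 16)
obs 6: x=4 → posterior Gamma(25, 17)
obs 7: x=3 → posterior Gamma(28, 18)

k = 5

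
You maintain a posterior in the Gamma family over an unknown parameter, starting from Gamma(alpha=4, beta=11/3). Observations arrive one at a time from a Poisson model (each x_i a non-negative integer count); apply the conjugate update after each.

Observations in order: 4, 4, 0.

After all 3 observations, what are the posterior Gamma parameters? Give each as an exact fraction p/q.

alpha=12, beta=20/3

obs 1: x=4 → posterior Gamma(8, 14/3)
obs 2: x=4 → posterior Gamma(12, 17/3)
obs 3: x=0 → posterior Gamma(12, 20/3)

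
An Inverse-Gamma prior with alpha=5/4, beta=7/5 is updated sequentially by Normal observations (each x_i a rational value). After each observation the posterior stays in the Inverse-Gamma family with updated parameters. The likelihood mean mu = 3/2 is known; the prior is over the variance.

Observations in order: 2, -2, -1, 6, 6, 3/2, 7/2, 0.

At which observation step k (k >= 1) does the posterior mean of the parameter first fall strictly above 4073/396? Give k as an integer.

obs 1: x=2 → posterior Inverse-Gamma(7/4, 61/40)
obs 2: x=-2 → posterior Inverse-Gamma(9/4, 153/20)
obs 3: x=-1 → posterior Inverse-Gamma(11/4, 431/40)
obs 4: x=6 → posterior Inverse-Gamma(13/4, 209/10)
obs 5: x=6 → posterior Inverse-Gamma(15/4, 1241/40)
obs 6: x=3/2 → posterior Inverse-Gamma(17/4, 1241/40)
obs 7: x=7/2 → posterior Inverse-Gamma(19/4, 1321/40)
obs 8: x=0 → posterior Inverse-Gamma(21/4, 683/20)

k = 5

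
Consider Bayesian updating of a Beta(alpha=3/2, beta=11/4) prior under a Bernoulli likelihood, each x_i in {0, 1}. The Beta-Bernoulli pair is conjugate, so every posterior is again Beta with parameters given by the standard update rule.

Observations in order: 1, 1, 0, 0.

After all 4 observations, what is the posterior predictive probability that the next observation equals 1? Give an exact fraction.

14/33

obs 1: x=1 → posterior Beta(5/2, 11/4)
obs 2: x=1 → posterior Beta(7/2, 11/4)
obs 3: x=0 → posterior Beta(7/2, 15/4)
obs 4: x=0 → posterior Beta(7/2, 19/4)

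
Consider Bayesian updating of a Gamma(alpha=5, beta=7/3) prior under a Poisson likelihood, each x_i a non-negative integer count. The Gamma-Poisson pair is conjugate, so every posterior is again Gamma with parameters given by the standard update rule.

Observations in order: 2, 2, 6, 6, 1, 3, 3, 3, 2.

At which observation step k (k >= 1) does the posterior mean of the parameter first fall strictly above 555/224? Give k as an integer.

k = 3

obs 1: x=2 → posterior Gamma(7, 10/3)
obs 2: x=2 → posterior Gamma(9, 13/3)
obs 3: x=6 → posterior Gamma(15, 16/3)
obs 4: x=6 → posterior Gamma(21, 19/3)
obs 5: x=1 → posterior Gamma(22, 22/3)
obs 6: x=3 → posterior Gamma(25, 25/3)
obs 7: x=3 → posterior Gamma(28, 28/3)
obs 8: x=3 → posterior Gamma(31, 31/3)
obs 9: x=2 → posterior Gamma(33, 34/3)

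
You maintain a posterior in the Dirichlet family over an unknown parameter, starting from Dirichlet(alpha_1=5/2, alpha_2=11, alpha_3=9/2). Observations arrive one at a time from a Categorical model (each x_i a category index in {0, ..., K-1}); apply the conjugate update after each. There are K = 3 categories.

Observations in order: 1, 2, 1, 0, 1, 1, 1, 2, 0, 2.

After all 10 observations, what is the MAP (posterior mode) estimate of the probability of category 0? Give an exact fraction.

7/50

obs 1: x=1 → posterior Dirichlet(5/2, 12, 9/2)
obs 2: x=2 → posterior Dirichlet(5/2, 12, 11/2)
obs 3: x=1 → posterior Dirichlet(5/2, 13, 11/2)
obs 4: x=0 → posterior Dirichlet(7/2, 13, 11/2)
obs 5: x=1 → posterior Dirichlet(7/2, 14, 11/2)
obs 6: x=1 → posterior Dirichlet(7/2, 15, 11/2)
obs 7: x=1 → posterior Dirichlet(7/2, 16, 11/2)
obs 8: x=2 → posterior Dirichlet(7/2, 16, 13/2)
obs 9: x=0 → posterior Dirichlet(9/2, 16, 13/2)
obs 10: x=2 → posterior Dirichlet(9/2, 16, 15/2)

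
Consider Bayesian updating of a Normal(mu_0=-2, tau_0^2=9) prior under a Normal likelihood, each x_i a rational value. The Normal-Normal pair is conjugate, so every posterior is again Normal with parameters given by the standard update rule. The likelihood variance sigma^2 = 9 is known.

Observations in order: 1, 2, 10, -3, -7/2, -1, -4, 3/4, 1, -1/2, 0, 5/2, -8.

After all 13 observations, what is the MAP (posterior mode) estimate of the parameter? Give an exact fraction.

obs 1: x=1 → posterior Normal(-1/2, 9/2)
obs 2: x=2 → posterior Normal(1/3, 3)
obs 3: x=10 → posterior Normal(11/4, 9/4)
obs 4: x=-3 → posterior Normal(8/5, 9/5)
obs 5: x=-7/2 → posterior Normal(3/4, 3/2)
obs 6: x=-1 → posterior Normal(1/2, 9/7)
obs 7: x=-4 → posterior Normal(-1/16, 9/8)
obs 8: x=3/4 → posterior Normal(1/36, 1)
obs 9: x=1 → posterior Normal(1/8, 9/10)
obs 10: x=-1/2 → posterior Normal(3/44, 9/11)
obs 11: x=0 → posterior Normal(1/16, 3/4)
obs 12: x=5/2 → posterior Normal(1/4, 9/13)
obs 13: x=-8 → posterior Normal(-19/56, 9/14)

-19/56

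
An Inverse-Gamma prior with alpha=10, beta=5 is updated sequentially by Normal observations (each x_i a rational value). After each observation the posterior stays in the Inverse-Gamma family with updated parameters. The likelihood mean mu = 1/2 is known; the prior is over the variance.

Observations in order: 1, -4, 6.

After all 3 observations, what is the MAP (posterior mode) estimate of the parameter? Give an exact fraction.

243/100

obs 1: x=1 → posterior Inverse-Gamma(21/2, 41/8)
obs 2: x=-4 → posterior Inverse-Gamma(11, 61/4)
obs 3: x=6 → posterior Inverse-Gamma(23/2, 243/8)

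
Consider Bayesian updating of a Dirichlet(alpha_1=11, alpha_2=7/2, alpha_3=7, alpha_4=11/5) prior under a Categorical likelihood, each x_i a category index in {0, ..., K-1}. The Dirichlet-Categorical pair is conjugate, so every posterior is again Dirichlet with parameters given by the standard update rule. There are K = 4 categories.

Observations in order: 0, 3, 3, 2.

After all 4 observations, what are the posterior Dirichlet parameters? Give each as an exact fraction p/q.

obs 1: x=0 → posterior Dirichlet(12, 7/2, 7, 11/5)
obs 2: x=3 → posterior Dirichlet(12, 7/2, 7, 16/5)
obs 3: x=3 → posterior Dirichlet(12, 7/2, 7, 21/5)
obs 4: x=2 → posterior Dirichlet(12, 7/2, 8, 21/5)

alpha_1=12, alpha_2=7/2, alpha_3=8, alpha_4=21/5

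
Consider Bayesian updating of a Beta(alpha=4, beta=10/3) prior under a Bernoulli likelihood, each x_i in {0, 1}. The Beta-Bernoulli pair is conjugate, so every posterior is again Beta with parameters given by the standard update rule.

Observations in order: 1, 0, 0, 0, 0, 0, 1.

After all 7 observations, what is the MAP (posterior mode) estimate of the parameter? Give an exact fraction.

obs 1: x=1 → posterior Beta(5, 10/3)
obs 2: x=0 → posterior Beta(5, 13/3)
obs 3: x=0 → posterior Beta(5, 16/3)
obs 4: x=0 → posterior Beta(5, 19/3)
obs 5: x=0 → posterior Beta(5, 22/3)
obs 6: x=0 → posterior Beta(5, 25/3)
obs 7: x=1 → posterior Beta(6, 25/3)

15/37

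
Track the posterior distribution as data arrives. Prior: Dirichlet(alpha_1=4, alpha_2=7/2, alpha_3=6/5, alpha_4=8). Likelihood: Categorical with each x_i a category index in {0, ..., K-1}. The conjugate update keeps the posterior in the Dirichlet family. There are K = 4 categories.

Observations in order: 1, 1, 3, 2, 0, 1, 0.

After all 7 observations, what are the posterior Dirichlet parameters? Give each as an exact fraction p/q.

alpha_1=6, alpha_2=13/2, alpha_3=11/5, alpha_4=9

obs 1: x=1 → posterior Dirichlet(4, 9/2, 6/5, 8)
obs 2: x=1 → posterior Dirichlet(4, 11/2, 6/5, 8)
obs 3: x=3 → posterior Dirichlet(4, 11/2, 6/5, 9)
obs 4: x=2 → posterior Dirichlet(4, 11/2, 11/5, 9)
obs 5: x=0 → posterior Dirichlet(5, 11/2, 11/5, 9)
obs 6: x=1 → posterior Dirichlet(5, 13/2, 11/5, 9)
obs 7: x=0 → posterior Dirichlet(6, 13/2, 11/5, 9)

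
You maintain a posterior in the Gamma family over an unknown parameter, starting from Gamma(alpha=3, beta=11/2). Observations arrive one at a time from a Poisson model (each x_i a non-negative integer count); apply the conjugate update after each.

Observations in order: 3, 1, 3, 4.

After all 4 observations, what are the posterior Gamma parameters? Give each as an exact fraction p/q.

alpha=14, beta=19/2

obs 1: x=3 → posterior Gamma(6, 13/2)
obs 2: x=1 → posterior Gamma(7, 15/2)
obs 3: x=3 → posterior Gamma(10, 17/2)
obs 4: x=4 → posterior Gamma(14, 19/2)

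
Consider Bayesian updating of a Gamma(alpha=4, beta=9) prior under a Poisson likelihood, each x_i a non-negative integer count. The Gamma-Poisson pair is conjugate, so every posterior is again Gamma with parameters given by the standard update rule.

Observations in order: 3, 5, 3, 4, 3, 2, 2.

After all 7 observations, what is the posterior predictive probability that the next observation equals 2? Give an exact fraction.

obs 1: x=3 → posterior Gamma(7, 10)
obs 2: x=5 → posterior Gamma(12, 11)
obs 3: x=3 → posterior Gamma(15, 12)
obs 4: x=4 → posterior Gamma(19, 13)
obs 5: x=3 → posterior Gamma(22, 14)
obs 6: x=2 → posterior Gamma(24, 15)
obs 7: x=2 → posterior Gamma(26, 16)

7119125770881736318805485201391616/28351092476867700887730107366063041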